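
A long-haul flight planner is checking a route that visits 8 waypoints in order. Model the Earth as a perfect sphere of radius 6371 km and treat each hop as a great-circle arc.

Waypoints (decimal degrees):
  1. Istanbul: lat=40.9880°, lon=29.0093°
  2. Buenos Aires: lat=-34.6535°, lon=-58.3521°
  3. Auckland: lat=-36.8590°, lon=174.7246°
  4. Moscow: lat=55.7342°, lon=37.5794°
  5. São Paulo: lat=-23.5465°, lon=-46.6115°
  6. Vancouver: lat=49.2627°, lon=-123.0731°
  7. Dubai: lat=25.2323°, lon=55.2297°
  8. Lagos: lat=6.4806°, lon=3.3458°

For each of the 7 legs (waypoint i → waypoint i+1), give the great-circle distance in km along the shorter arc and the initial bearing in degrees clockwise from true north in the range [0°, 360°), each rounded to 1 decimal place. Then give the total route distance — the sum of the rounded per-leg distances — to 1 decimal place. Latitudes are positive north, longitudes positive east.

Leg 1: φ1=0.7153756, φ2=-0.6048177, Δφ=-1.3201932, Δλ=-1.5247441 rad; a=sin²(Δφ/2)+cosφ1·cosφ2·sin²(Δλ/2)=0.6721837833; c=2·atan2(√a, √(1-a))=1.922361392; dist=6371·c=12247.364 ≈ 12247.4 km; running total=12247.4 km
Leg 1 bearing: y=sinΔλ·cosφ2=-0.82173364, x=cosφ1·sinφ2-sinφ1·cosφ2·cosΔλ=-0.45405374; θ=atan2(y, x)=-118.9231° <0 so +360° → 241.0769° ≈ 241.1°
Leg 2: φ1=-0.6048177, φ2=-0.6433109, Δφ=-0.0384932, Δλ=4.0679558 rad; a=sin²(Δφ/2)+cosφ1·cosφ2·sin²(Δλ/2)=0.5271584755; c=2·atan2(√a, √(1-a))=1.625140022; dist=6371·c=10353.767 ≈ 10353.8 km; running total=22601.2 km
Leg 2 bearing: y=sinΔλ·cosφ2=-0.63964356, x=cosφ1·sinφ2-sinφ1·cosφ2·cosΔλ=-0.76675015; θ=atan2(y, x)=-140.1642° <0 so +360° → 219.8358° ≈ 219.8°
Leg 3: φ1=-0.6433109, φ2=0.9727453, Δφ=1.6160562, Δλ=-2.3936353 rad; a=sin²(Δφ/2)+cosφ1·cosφ2·sin²(Δλ/2)=0.9129902011; c=2·atan2(√a, √(1-a))=2.542735547; dist=6371·c=16199.768 ≈ 16199.8 km; running total=38801.0 km
Leg 3 bearing: y=sinΔλ·cosφ2=-0.38294272, x=cosφ1·sinφ2-sinφ1·cosφ2·cosΔλ=0.41365596; θ=atan2(y, x)=-42.7920° <0 so +360° → 317.2080° ≈ 317.2°
Leg 4: φ1=0.9727453, φ2=-0.4109640, Δφ=-1.3837092, Δλ=-1.4694084 rad; a=sin²(Δφ/2)+cosφ1·cosφ2·sin²(Δλ/2)=0.6389564739; c=2·atan2(√a, √(1-a))=1.852417110; dist=6371·c=11801.749 ≈ 11801.7 km; running total=50602.7 km
Leg 4 bearing: y=sinΔλ·cosφ2=-0.91202839, x=cosφ1·sinφ2-sinφ1·cosφ2·cosΔλ=-0.30161002; θ=atan2(y, x)=-108.2992° <0 so +360° → 251.7008° ≈ 251.7°
Leg 5: φ1=-0.4109640, φ2=0.8597963, Δφ=1.2707603, Δλ=-1.3345067 rad; a=sin²(Δφ/2)+cosφ1·cosφ2·sin²(Δλ/2)=0.5813251351; c=2·atan2(√a, √(1-a))=1.734172427; dist=6371·c=11048.413 ≈ 11048.4 km; running total=61651.1 km
Leg 5 bearing: y=sinΔλ·cosφ2=-0.63445841, x=cosφ1·sinφ2-sinφ1·cosφ2·cosΔλ=0.75565033; θ=atan2(y, x)=-40.0175° <0 so +360° → 319.9825° ≈ 320.0°
Leg 6: φ1=0.8597963, φ2=0.4403867, Δφ=-0.4194096, Δλ=3.1119709 rad; a=sin²(Δφ/2)+cosφ1·cosφ2·sin²(Δλ/2)=0.6335317484; c=2·atan2(√a, √(1-a))=1.841140886; dist=6371·c=11729.909 ≈ 11729.9 km; running total=73381.0 km
Leg 6 bearing: y=sinΔλ·cosφ2=0.02679151, x=cosφ1·sinφ2-sinφ1·cosφ2·cosΔλ=0.96330644; θ=atan2(y, x)=1.5931° ≈ 1.6°
Leg 7: φ1=0.4403867, φ2=0.1131078, Δφ=-0.3272789, Δλ=-0.9055449 rad; a=sin²(Δφ/2)+cosφ1·cosφ2·sin²(Δλ/2)=0.1985456976; c=2·atan2(√a, √(1-a))=0.923654483; dist=6371·c=5884.603 ≈ 5884.6 km; running total=79265.6 km
Leg 7 bearing: y=sinΔλ·cosφ2=-0.78173430, x=cosφ1·sinφ2-sinφ1·cosφ2·cosΔλ=-0.15935087; θ=atan2(y, x)=-101.5215° <0 so +360° → 258.4785° ≈ 258.5°

Leg 1: dist=12247.4 km, bearing=241.1°
Leg 2: dist=10353.8 km, bearing=219.8°
Leg 3: dist=16199.8 km, bearing=317.2°
Leg 4: dist=11801.7 km, bearing=251.7°
Leg 5: dist=11048.4 km, bearing=320.0°
Leg 6: dist=11729.9 km, bearing=1.6°
Leg 7: dist=5884.6 km, bearing=258.5°
Total: 79265.6 km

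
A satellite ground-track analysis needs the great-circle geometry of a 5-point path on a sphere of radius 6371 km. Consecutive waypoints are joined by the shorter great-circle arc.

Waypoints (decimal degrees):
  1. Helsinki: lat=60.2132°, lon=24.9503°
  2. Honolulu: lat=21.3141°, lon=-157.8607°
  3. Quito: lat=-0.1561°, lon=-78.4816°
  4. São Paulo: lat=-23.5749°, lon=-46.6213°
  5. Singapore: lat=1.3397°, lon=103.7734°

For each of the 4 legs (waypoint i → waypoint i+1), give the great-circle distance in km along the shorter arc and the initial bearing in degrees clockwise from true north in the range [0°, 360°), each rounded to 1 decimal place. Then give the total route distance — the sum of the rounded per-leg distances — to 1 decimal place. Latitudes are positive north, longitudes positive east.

Leg 1: φ1=1.0509186, φ2=0.3720012, Δφ=-0.6789174, Δλ=-3.1906539 rad; a=sin²(Δφ/2)+cosφ1·cosφ2·sin²(Δλ/2)=0.5733906450; c=2·atan2(√a, √(1-a))=1.718109854; dist=6371·c=10946.078 ≈ 10946.1 km; running total=10946.1 km
Leg 1 bearing: y=sinΔλ·cosφ2=0.04568717, x=cosφ1·sinφ2-sinφ1·cosφ2·cosΔλ=0.98811332; θ=atan2(y, x)=2.6473° ≈ 2.6°
Leg 2: φ1=0.3720012, φ2=-0.0027245, Δφ=-0.3747257, Δλ=1.3854267 rad; a=sin²(Δφ/2)+cosφ1·cosφ2·sin²(Δλ/2)=0.4146437498; c=2·atan2(√a, √(1-a))=1.399243588; dist=6371·c=8914.581 ≈ 8914.6 km; running total=19860.7 km
Leg 2 bearing: y=sinΔλ·cosφ2=0.98286454, x=cosφ1·sinφ2-sinφ1·cosφ2·cosΔλ=-0.06953091; θ=atan2(y, x)=94.0465° ≈ 94.0°
Leg 3: φ1=-0.0027245, φ2=-0.4114596, Δφ=-0.4087352, Δλ=0.5560671 rad; a=sin²(Δφ/2)+cosφ1·cosφ2·sin²(Δλ/2)=0.1102315047; c=2·atan2(√a, √(1-a))=0.676870061; dist=6371·c=4312.339 ≈ 4312.3 km; running total=24173.0 km
Leg 3 bearing: y=sinΔλ·cosφ2=0.48379456, x=cosφ1·sinφ2-sinφ1·cosφ2·cosΔλ=-0.39782522; θ=atan2(y, x)=129.4305° ≈ 129.4°
Leg 4: φ1=-0.4114596, φ2=0.0233822, Δφ=0.4348418, Δλ=2.6248827 rad; a=sin²(Δφ/2)+cosφ1·cosφ2·sin²(Δλ/2)=0.9030081243; c=2·atan2(√a, √(1-a))=2.508186739; dist=6371·c=15979.658 ≈ 15979.7 km; running total=40152.7 km
Leg 4 bearing: y=sinΔλ·cosφ2=0.49388725, x=cosφ1·sinφ2-sinφ1·cosφ2·cosΔλ=-0.32621034; θ=atan2(y, x)=123.4446° ≈ 123.4°

Leg 1: dist=10946.1 km, bearing=2.6°
Leg 2: dist=8914.6 km, bearing=94.0°
Leg 3: dist=4312.3 km, bearing=129.4°
Leg 4: dist=15979.7 km, bearing=123.4°
Total: 40152.7 km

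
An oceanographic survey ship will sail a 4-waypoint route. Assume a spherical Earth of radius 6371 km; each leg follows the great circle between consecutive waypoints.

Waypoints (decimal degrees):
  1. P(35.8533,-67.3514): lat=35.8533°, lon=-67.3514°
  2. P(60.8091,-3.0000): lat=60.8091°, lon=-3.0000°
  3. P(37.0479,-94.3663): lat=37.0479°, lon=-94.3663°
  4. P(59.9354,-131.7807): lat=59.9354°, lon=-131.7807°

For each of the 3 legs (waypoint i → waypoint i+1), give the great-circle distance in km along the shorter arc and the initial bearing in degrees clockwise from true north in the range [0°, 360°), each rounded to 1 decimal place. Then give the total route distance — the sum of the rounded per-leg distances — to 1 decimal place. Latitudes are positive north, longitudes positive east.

Leg 1: dist=5222.4 km, bearing=37.0°
Leg 2: dist=6548.3 km, bearing=291.3°
Leg 3: dist=3665.5 km, bearing=326.0°
Total: 15436.2 km

Leg 1: φ1=0.6257581, φ2=1.0613190, Δφ=0.4355609, Δλ=1.1231438 rad; a=sin²(Δφ/2)+cosφ1·cosφ2·sin²(Δλ/2)=0.1587823865; c=2·atan2(√a, √(1-a))=0.819707242; dist=6371·c=5222.355 ≈ 5222.4 km; running total=5222.4 km
Leg 1 bearing: y=sinΔλ·cosφ2=0.43966376, x=cosφ1·sinφ2-sinφ1·cosφ2·cosΔλ=0.58393316; θ=atan2(y, x)=36.9774° ≈ 37.0°
Leg 2: φ1=1.0613190, φ2=0.6466078, Δφ=-0.4147112, Δλ=-1.5946428 rad; a=sin²(Δφ/2)+cosφ1·cosφ2·sin²(Δλ/2)=0.2416573925; c=2·atan2(√a, √(1-a))=1.027821538; dist=6371·c=6548.251 ≈ 6548.3 km; running total=11770.7 km
Leg 2 bearing: y=sinΔλ·cosφ2=-0.79790519, x=cosφ1·sinφ2-sinφ1·cosφ2·cosΔλ=0.31045725; θ=atan2(y, x)=-68.7395° <0 so +360° → 291.2605° ≈ 291.3°
Leg 3: φ1=0.6466078, φ2=1.0460701, Δφ=0.3994622, Δλ=-0.6530045 rad; a=sin²(Δφ/2)+cosφ1·cosφ2·sin²(Δλ/2)=0.0804965398; c=2·atan2(√a, √(1-a))=0.575340790; dist=6371·c=3665.496 ≈ 3665.5 km; running total=15436.2 km
Leg 3 bearing: y=sinΔλ·cosφ2=-0.30438080, x=cosφ1·sinφ2-sinφ1·cosφ2·cosΔλ=0.45102075; θ=atan2(y, x)=-34.0143° <0 so +360° → 325.9857° ≈ 326.0°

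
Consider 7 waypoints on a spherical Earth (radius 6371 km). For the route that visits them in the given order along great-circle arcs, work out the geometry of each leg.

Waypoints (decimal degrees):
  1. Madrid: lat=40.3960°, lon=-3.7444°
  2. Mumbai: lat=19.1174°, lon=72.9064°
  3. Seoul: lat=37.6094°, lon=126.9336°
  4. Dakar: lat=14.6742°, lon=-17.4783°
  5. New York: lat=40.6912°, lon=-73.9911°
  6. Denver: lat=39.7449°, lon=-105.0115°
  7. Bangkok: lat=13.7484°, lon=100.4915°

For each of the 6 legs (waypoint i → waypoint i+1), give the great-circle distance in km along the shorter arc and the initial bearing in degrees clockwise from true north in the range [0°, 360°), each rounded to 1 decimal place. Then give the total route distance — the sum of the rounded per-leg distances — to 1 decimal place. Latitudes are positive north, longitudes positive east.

Leg 1: φ1=0.7050432, φ2=0.3336616, Δφ=-0.3713816, Δλ=1.3378088 rad; a=sin²(Δφ/2)+cosφ1·cosφ2·sin²(Δλ/2)=0.3108070574; c=2·atan2(√a, √(1-a))=1.182744421; dist=6371·c=7535.265 ≈ 7535.3 km; running total=7535.3 km
Leg 1 bearing: y=sinΔλ·cosφ2=0.91932058, x=cosφ1·sinφ2-sinφ1·cosφ2·cosΔλ=0.10804533; θ=atan2(y, x)=83.2969° ≈ 83.3°
Leg 2: φ1=0.3336616, φ2=0.6564079, Δφ=0.3227463, Δλ=0.9429525 rad; a=sin²(Δφ/2)+cosφ1·cosφ2·sin²(Δλ/2)=0.1802311304; c=2·atan2(√a, √(1-a))=0.876899519; dist=6371·c=5586.727 ≈ 5586.7 km; running total=13122.0 km
Leg 2 bearing: y=sinΔλ·cosφ2=0.64111577, x=cosφ1·sinφ2-sinφ1·cosφ2·cosΔλ=0.42421934; θ=atan2(y, x)=56.5078° ≈ 56.5°
Leg 3: φ1=0.6564079, φ2=0.2561131, Δφ=-0.4002948, Δλ=-2.5204631 rad; a=sin²(Δφ/2)+cosφ1·cosφ2·sin²(Δλ/2)=0.7343079655; c=2·atan2(√a, √(1-a))=2.058519704; dist=6371·c=13114.829 ≈ 13114.8 km; running total=26236.8 km
Leg 3 bearing: y=sinΔλ·cosφ2=-0.56297186, x=cosφ1·sinφ2-sinφ1·cosφ2·cosΔλ=0.68078029; θ=atan2(y, x)=-39.5891° <0 so +360° → 320.4109° ≈ 320.4°
Leg 4: φ1=0.2561131, φ2=0.7101954, Δφ=0.4540823, Δλ=-0.9863344 rad; a=sin²(Δφ/2)+cosφ1·cosφ2·sin²(Δλ/2)=0.2150639907; c=2·atan2(√a, √(1-a))=0.964446226; dist=6371·c=6144.487 ≈ 6144.5 km; running total=32381.3 km
Leg 4 bearing: y=sinΔλ·cosφ2=-0.63237446, x=cosφ1·sinφ2-sinφ1·cosφ2·cosΔλ=0.52473653; θ=atan2(y, x)=-50.3145° <0 so +360° → 309.6855° ≈ 309.7°
Leg 5: φ1=0.7101954, φ2=0.6936794, Δφ=-0.0165161, Δλ=-0.5414081 rad; a=sin²(Δφ/2)+cosφ1·cosφ2·sin²(Δλ/2)=0.0417577921; c=2·atan2(√a, √(1-a))=0.411593647; dist=6371·c=2622.263 ≈ 2622.3 km; running total=35003.6 km
Leg 5 bearing: y=sinΔλ·cosφ2=-0.39624677, x=cosφ1·sinφ2-sinφ1·cosφ2·cosΔλ=0.05517985; θ=atan2(y, x)=-82.0722° <0 so +360° → 277.9278° ≈ 277.9°
Leg 6: φ1=0.6936794, φ2=0.2399548, Δφ=-0.4537245, Δλ=3.5867040 rad; a=sin²(Δφ/2)+cosφ1·cosφ2·sin²(Δλ/2)=0.7610719674; c=2·atan2(√a, √(1-a))=2.120159174; dist=6371·c=13507.534 ≈ 13507.5 km; running total=48511.1 km
Leg 6 bearing: y=sinΔλ·cosφ2=-0.41822230, x=cosφ1·sinφ2-sinφ1·cosφ2·cosΔλ=0.74327372; θ=atan2(y, x)=-29.3654° <0 so +360° → 330.6346° ≈ 330.6°

Leg 1: dist=7535.3 km, bearing=83.3°
Leg 2: dist=5586.7 km, bearing=56.5°
Leg 3: dist=13114.8 km, bearing=320.4°
Leg 4: dist=6144.5 km, bearing=309.7°
Leg 5: dist=2622.3 km, bearing=277.9°
Leg 6: dist=13507.5 km, bearing=330.6°
Total: 48511.1 km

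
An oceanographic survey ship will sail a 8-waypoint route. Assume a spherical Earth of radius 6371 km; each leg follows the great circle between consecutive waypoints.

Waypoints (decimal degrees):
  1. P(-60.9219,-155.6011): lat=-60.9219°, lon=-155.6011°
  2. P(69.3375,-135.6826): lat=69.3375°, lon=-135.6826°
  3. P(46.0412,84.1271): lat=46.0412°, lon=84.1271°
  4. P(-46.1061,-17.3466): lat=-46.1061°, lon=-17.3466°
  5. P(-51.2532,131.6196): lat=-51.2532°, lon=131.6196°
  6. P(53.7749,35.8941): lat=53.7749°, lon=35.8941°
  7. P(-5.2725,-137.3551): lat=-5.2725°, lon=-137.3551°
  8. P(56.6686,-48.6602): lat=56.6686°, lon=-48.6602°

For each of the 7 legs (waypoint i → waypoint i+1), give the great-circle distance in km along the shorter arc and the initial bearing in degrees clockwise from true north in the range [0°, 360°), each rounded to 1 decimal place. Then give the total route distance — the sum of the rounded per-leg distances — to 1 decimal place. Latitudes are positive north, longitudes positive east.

Leg 1: dist=14570.3 km, bearing=9.2°
Leg 2: dist=6778.7 km, bearing=329.4°
Leg 3: dist=14223.3 km, bearing=239.5°
Leg 4: dist=8788.3 km, bearing=160.8°
Leg 5: dist=14651.5 km, bearing=308.0°
Leg 6: dist=14587.2 km, bearing=351.1°
Leg 7: dist=10417.6 km, bearing=33.4°
Total: 84016.9 km

Leg 1: φ1=-1.0632877, φ2=1.2101677, Δφ=2.2734554, Δλ=0.3476434 rad; a=sin²(Δφ/2)+cosφ1·cosφ2·sin²(Δλ/2)=0.8282540661; c=2·atan2(√a, √(1-a))=2.286976542; dist=6371·c=14570.328 ≈ 14570.3 km; running total=14570.3 km
Leg 1 bearing: y=sinΔλ·cosφ2=0.12021431, x=cosφ1·sinφ2-sinφ1·cosφ2·cosΔλ=0.74467818; θ=atan2(y, x)=9.1702° ≈ 9.2°
Leg 2: φ1=1.2101677, φ2=0.8035705, Δφ=-0.4065971, Δλ=3.8364030 rad; a=sin²(Δφ/2)+cosφ1·cosφ2·sin²(Δλ/2)=0.2573091944; c=2·atan2(√a, √(1-a))=1.063996737; dist=6371·c=6778.723 ≈ 6778.7 km; running total=21349.0 km
Leg 2 bearing: y=sinΔλ·cosφ2=-0.44441662, x=cosφ1·sinφ2-sinφ1·cosφ2·cosΔλ=0.75292666; θ=atan2(y, x)=-30.5513° <0 so +360° → 329.4487° ≈ 329.4°
Leg 3: φ1=0.8035705, φ2=-0.8047033, Δφ=-1.6082738, Δλ=-1.7710502 rad; a=sin²(Δφ/2)+cosφ1·cosφ2·sin²(Δλ/2)=0.8072332052; c=2·atan2(√a, √(1-a))=2.232505780; dist=6371·c=14223.294 ≈ 14223.3 km; running total=35572.3 km
Leg 3 bearing: y=sinΔλ·cosφ2=-0.67946978, x=cosφ1·sinφ2-sinφ1·cosφ2·cosΔλ=-0.40093871; θ=atan2(y, x)=-120.5438° <0 so +360° → 239.4562° ≈ 239.5°
Leg 4: φ1=-0.8047033, φ2=-0.8945371, Δφ=-0.0898338, Δλ=2.5999507 rad; a=sin²(Δφ/2)+cosφ1·cosφ2·sin²(Δλ/2)=0.4048981932; c=2·atan2(√a, √(1-a))=1.379426785; dist=6371·c=8788.328 ≈ 8788.3 km; running total=44360.6 km
Leg 4 bearing: y=sinΔλ·cosφ2=0.32266841, x=cosφ1·sinφ2-sinφ1·cosφ2·cosΔλ=-0.92720423; θ=atan2(y, x)=160.8120° ≈ 160.8°
Leg 5: φ1=-0.8945371, φ2=0.9385491, Δφ=1.8330862, Δλ=-1.6707252 rad; a=sin²(Δφ/2)+cosφ1·cosφ2·sin²(Δλ/2)=0.8330306609; c=2·atan2(√a, √(1-a))=2.299712122; dist=6371·c=14651.466 ≈ 14651.5 km; running total=59012.1 km
Leg 5 bearing: y=sinΔλ·cosφ2=-0.58801099, x=cosφ1·sinφ2-sinφ1·cosφ2·cosΔλ=0.45891764; θ=atan2(y, x)=-52.0295° <0 so +360° → 307.9705° ≈ 308.0°
Leg 6: φ1=0.9385491, φ2=-0.0920225, Δφ=-1.0305715, Δλ=-3.0237690 rad; a=sin²(Δφ/2)+cosφ1·cosφ2·sin²(Δλ/2)=0.8292543913; c=2·atan2(√a, √(1-a))=2.289631874; dist=6371·c=14587.245 ≈ 14587.2 km; running total=73599.3 km
Leg 6 bearing: y=sinΔλ·cosφ2=-0.11705389, x=cosφ1·sinφ2-sinφ1·cosφ2·cosΔλ=0.74341413; θ=atan2(y, x)=-8.9480° <0 so +360° → 351.0520° ≈ 351.1°
Leg 7: φ1=-0.0920225, φ2=0.9890537, Δφ=1.0810761, Δλ=1.5480180 rad; a=sin²(Δφ/2)+cosφ1·cosφ2·sin²(Δλ/2)=0.5321573525; c=2·atan2(√a, √(1-a))=1.635155453; dist=6371·c=10417.575 ≈ 10417.6 km; running total=84016.9 km
Leg 7 bearing: y=sinΔλ·cosφ2=0.54933824, x=cosφ1·sinφ2-sinφ1·cosφ2·cosΔλ=0.83312131; θ=atan2(y, x)=33.3998° ≈ 33.4°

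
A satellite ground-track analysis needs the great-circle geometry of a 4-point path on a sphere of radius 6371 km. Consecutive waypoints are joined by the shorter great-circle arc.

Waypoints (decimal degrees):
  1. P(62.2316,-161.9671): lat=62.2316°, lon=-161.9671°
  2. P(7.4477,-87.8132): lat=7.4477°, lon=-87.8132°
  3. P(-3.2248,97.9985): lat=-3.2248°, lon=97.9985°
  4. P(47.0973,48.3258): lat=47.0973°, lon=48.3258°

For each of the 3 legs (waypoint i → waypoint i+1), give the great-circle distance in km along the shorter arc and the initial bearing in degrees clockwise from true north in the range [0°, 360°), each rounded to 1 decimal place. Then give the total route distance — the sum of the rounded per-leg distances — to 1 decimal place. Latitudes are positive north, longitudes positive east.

Leg 1: dist=8457.9 km, bearing=100.6°
Leg 2: dist=19218.7 km, bearing=305.8°
Leg 3: dist=7395.2 km, bearing=325.5°
Total: 35071.8 km

Leg 1: φ1=1.0861463, φ2=0.1299869, Δφ=-0.9561594, Δλ=1.2942297 rad; a=sin²(Δφ/2)+cosφ1·cosφ2·sin²(Δλ/2)=0.3795819272; c=2·atan2(√a, √(1-a))=1.327569064; dist=6371·c=8457.943 ≈ 8457.9 km; running total=8457.9 km
Leg 1 bearing: y=sinΔλ·cosφ2=0.95388280, x=cosφ1·sinφ2-sinφ1·cosφ2·cosΔλ=-0.17918026; θ=atan2(y, x)=100.6386° ≈ 100.6°
Leg 2: φ1=0.1299869, φ2=-0.0562834, Δφ=-0.1862703, Δλ=3.2430260 rad; a=sin²(Δφ/2)+cosφ1·cosφ2·sin²(Δλ/2)=0.9960983054; c=2·atan2(√a, √(1-a))=3.016584181; dist=6371·c=19218.658 ≈ 19218.7 km; running total=27676.6 km
Leg 2 bearing: y=sinΔλ·cosφ2=-0.10109911, x=cosφ1·sinφ2-sinφ1·cosφ2·cosΔλ=0.07297161; θ=atan2(y, x)=-54.1789° <0 so +360° → 305.8211° ≈ 305.8°
Leg 3: φ1=-0.0562834, φ2=0.8220030, Δφ=0.8782863, Δλ=-0.8669522 rad; a=sin²(Δφ/2)+cosφ1·cosφ2·sin²(Δλ/2)=0.3006755361; c=2·atan2(√a, √(1-a))=1.160753148; dist=6371·c=7395.158 ≈ 7395.2 km; running total=35071.8 km
Leg 3 bearing: y=sinΔλ·cosφ2=-0.51898072, x=cosφ1·sinφ2-sinφ1·cosφ2·cosΔλ=0.75613361; θ=atan2(y, x)=-34.4642° <0 so +360° → 325.5358° ≈ 325.5°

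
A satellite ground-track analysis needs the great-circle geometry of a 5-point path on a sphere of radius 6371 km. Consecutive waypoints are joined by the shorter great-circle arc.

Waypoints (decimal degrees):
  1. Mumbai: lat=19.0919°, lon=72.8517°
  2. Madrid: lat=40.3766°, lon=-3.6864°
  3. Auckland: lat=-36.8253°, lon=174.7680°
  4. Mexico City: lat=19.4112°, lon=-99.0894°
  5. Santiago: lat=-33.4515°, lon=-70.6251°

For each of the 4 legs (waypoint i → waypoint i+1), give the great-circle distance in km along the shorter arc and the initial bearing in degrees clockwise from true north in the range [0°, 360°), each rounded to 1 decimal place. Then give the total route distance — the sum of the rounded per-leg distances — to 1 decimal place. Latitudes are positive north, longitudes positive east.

Leg 1: dist=7527.7 km, bearing=306.8°
Leg 2: dist=19598.0 km, bearing=19.3°
Leg 3: dist=10956.6 km, bearing=72.1°
Leg 4: dist=6608.3 km, bearing=152.5°
Total: 44690.6 km

Leg 1: φ1=0.3332165, φ2=0.7047046, Δφ=0.3714881, Δλ=-1.3358418 rad; a=sin²(Δφ/2)+cosφ1·cosφ2·sin²(Δλ/2)=0.3102600407; c=2·atan2(√a, √(1-a))=1.181562224; dist=6371·c=7527.733 ≈ 7527.7 km; running total=7527.7 km
Leg 1 bearing: y=sinΔλ·cosφ2=-0.74087236, x=cosφ1·sinφ2-sinφ1·cosφ2·cosΔλ=0.55416887; θ=atan2(y, x)=-53.2037° <0 so +360° → 306.7963° ≈ 306.8°
Leg 2: φ1=0.7047046, φ2=-0.6427227, Δφ=-1.3474273, Δλ=3.1146168 rad; a=sin²(Δφ/2)+cosφ1·cosφ2·sin²(Δλ/2)=0.9989289393; c=2·atan2(√a, √(1-a))=3.076126835; dist=6371·c=19598.004 ≈ 19598.0 km; running total=27125.7 km
Leg 2 bearing: y=sinΔλ·cosφ2=0.02159062, x=cosφ1·sinφ2-sinφ1·cosφ2·cosΔλ=0.06175354; θ=atan2(y, x)=19.2709° ≈ 19.3°
Leg 3: φ1=-0.6427227, φ2=0.3387894, Δφ=0.9815121, Δλ=-4.7797133 rad; a=sin²(Δφ/2)+cosφ1·cosφ2·sin²(Δλ/2)=0.5742055346; c=2·atan2(√a, √(1-a))=1.719757681; dist=6371·c=10956.576 ≈ 10956.6 km; running total=38082.3 km
Leg 3 bearing: y=sinΔλ·cosφ2=0.94102106, x=cosφ1·sinφ2-sinφ1·cosφ2·cosΔλ=0.30406172; θ=atan2(y, x)=72.0934° ≈ 72.1°
Leg 4: φ1=0.3387894, φ2=-0.5838388, Δφ=-0.9226282, Δλ=0.4967958 rad; a=sin²(Δφ/2)+cosφ1·cosφ2·sin²(Δλ/2)=0.2457005354; c=2·atan2(√a, √(1-a))=1.037239573; dist=6371·c=6608.253 ≈ 6608.3 km; running total=44690.6 km
Leg 4 bearing: y=sinΔλ·cosφ2=0.39766177, x=cosφ1·sinφ2-sinφ1·cosφ2·cosΔλ=-0.76367025; θ=atan2(y, x)=152.4929° ≈ 152.5°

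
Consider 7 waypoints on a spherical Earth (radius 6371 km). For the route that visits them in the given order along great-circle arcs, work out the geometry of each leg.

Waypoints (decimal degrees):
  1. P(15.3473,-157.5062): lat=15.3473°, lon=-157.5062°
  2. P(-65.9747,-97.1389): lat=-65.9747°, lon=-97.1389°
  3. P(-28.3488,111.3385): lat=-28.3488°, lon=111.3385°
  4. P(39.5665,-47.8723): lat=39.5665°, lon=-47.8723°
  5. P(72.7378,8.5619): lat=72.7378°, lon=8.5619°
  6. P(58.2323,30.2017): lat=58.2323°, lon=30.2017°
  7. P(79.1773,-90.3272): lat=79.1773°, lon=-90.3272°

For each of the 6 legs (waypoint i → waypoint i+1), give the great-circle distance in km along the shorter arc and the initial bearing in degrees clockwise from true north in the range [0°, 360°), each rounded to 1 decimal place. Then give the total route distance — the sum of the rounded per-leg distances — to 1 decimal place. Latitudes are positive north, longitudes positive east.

Leg 1: φ1=0.2678609, φ2=-1.1514757, Δφ=-1.4193367, Δλ=1.0536081 rad; a=sin²(Δφ/2)+cosφ1·cosφ2·sin²(Δλ/2)=0.5238065165; c=2·atan2(√a, √(1-a))=1.618427368; dist=6371·c=10311.001 ≈ 10311.0 km; running total=10311.0 km
Leg 1 bearing: y=sinΔλ·cosφ2=0.35389133, x=cosφ1·sinφ2-sinφ1·cosφ2·cosΔλ=-0.93407383; θ=atan2(y, x)=159.2499° ≈ 159.2°
Leg 2: φ1=-1.1514757, φ2=-0.4947799, Δφ=0.6566958, Δλ=3.6386170 rad; a=sin²(Δφ/2)+cosφ1·cosφ2·sin²(Δλ/2)=0.4406291451; c=2·atan2(√a, √(1-a))=1.451773797; dist=6371·c=9249.251 ≈ 9249.3 km; running total=19560.3 km
Leg 2 bearing: y=sinΔλ·cosφ2=-0.41962955, x=cosφ1·sinφ2-sinφ1·cosφ2·cosΔλ=-0.89989524; θ=atan2(y, x)=-154.9999° <0 so +360° → 205.0001° ≈ 205.0°
Leg 3: φ1=-0.4947799, φ2=0.6905657, Δφ=1.1853456, Δλ=-2.7787527 rad; a=sin²(Δφ/2)+cosφ1·cosφ2·sin²(Δλ/2)=0.9683619501; c=2·atan2(√a, √(1-a))=2.783947844; dist=6371·c=17736.532 ≈ 17736.5 km; running total=37296.8 km
Leg 3 bearing: y=sinΔλ·cosφ2=-0.27361107, x=cosφ1·sinφ2-sinφ1·cosφ2·cosΔλ=0.21836968; θ=atan2(y, x)=-51.4065° <0 so +360° → 308.5935° ≈ 308.6°
Leg 4: φ1=0.6905657, φ2=1.2695141, Δφ=0.5789484, Δλ=0.9849626 rad; a=sin²(Δφ/2)+cosφ1·cosφ2·sin²(Δλ/2)=0.1326199141; c=2·atan2(√a, √(1-a))=0.745483272; dist=6371·c=4749.474 ≈ 4749.5 km; running total=42046.3 km
Leg 4 bearing: y=sinΔλ·cosφ2=0.24726312, x=cosφ1·sinφ2-sinφ1·cosφ2·cosΔλ=0.63165532; θ=atan2(y, x)=21.3780° ≈ 21.4°
Leg 5: φ1=1.2695141, φ2=1.0163454, Δφ=-0.2531687, Δλ=0.3776858 rad; a=sin²(Δφ/2)+cosφ1·cosφ2·sin²(Δλ/2)=0.0214436756; c=2·atan2(√a, √(1-a))=0.293930129; dist=6371·c=1872.629 ≈ 1872.6 km; running total=43918.9 km
Leg 5 bearing: y=sinΔλ·cosφ2=0.19414894, x=cosφ1·sinφ2-sinφ1·cosφ2·cosΔλ=-0.21503852; θ=atan2(y, x)=137.9225° ≈ 137.9°
Leg 6: φ1=1.0163454, φ2=1.3819046, Δφ=0.3655592, Δλ=-2.1036261 rad; a=sin²(Δφ/2)+cosφ1·cosφ2·sin²(Δλ/2)=0.1075746540; c=2·atan2(√a, √(1-a))=0.668341178; dist=6371·c=4258.002 ≈ 4258.0 km; running total=48176.9 km
Leg 6 bearing: y=sinΔλ·cosφ2=-0.16174042, x=cosφ1·sinφ2-sinφ1·cosφ2·cosΔλ=0.59820517; θ=atan2(y, x)=-15.1297° <0 so +360° → 344.8703° ≈ 344.9°

Leg 1: dist=10311.0 km, bearing=159.2°
Leg 2: dist=9249.3 km, bearing=205.0°
Leg 3: dist=17736.5 km, bearing=308.6°
Leg 4: dist=4749.5 km, bearing=21.4°
Leg 5: dist=1872.6 km, bearing=137.9°
Leg 6: dist=4258.0 km, bearing=344.9°
Total: 48176.9 km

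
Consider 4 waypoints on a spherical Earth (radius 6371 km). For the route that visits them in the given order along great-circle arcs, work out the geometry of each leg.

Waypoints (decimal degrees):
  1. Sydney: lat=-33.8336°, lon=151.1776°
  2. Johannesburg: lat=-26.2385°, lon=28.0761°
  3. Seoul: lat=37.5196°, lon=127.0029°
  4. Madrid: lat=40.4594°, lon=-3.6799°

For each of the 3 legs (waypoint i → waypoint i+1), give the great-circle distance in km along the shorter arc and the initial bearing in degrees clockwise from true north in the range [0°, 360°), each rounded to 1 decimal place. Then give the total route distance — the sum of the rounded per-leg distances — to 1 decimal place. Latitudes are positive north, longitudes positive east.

Leg 1: dist=11036.1 km, bearing=229.6°
Leg 2: dist=12488.5 km, bearing=57.9°
Leg 3: dist=9996.0 km, bearing=324.8°
Total: 33520.6 km

Leg 1: φ1=-0.5905077, φ2=-0.4579482, Δφ=0.1325595, Δλ=-2.1485265 rad; a=sin²(Δφ/2)+cosφ1·cosφ2·sin²(Δλ/2)=0.5803705498; c=2·atan2(√a, √(1-a))=1.732237797; dist=6371·c=11036.087 ≈ 11036.1 km; running total=11036.1 km
Leg 1 bearing: y=sinΔλ·cosφ2=-0.75138861, x=cosφ1·sinφ2-sinφ1·cosφ2·cosΔλ=-0.63998239; θ=atan2(y, x)=-130.4221° <0 so +360° → 229.5779° ≈ 229.6°
Leg 2: φ1=-0.4579482, φ2=0.6548406, Δφ=1.1127888, Δλ=1.7265984 rad; a=sin²(Δφ/2)+cosφ1·cosφ2·sin²(Δλ/2)=0.6898257860; c=2·atan2(√a, √(1-a))=1.960215968; dist=6371·c=12488.536 ≈ 12488.5 km; running total=23524.6 km
Leg 2 bearing: y=sinΔλ·cosφ2=0.78353799, x=cosφ1·sinφ2-sinφ1·cosφ2·cosΔλ=0.49186675; θ=atan2(y, x)=57.8814° ≈ 57.9°
Leg 3: φ1=0.6548406, φ2=0.7061497, Δφ=0.0513092, Δλ=-2.2808451 rad; a=sin²(Δφ/2)+cosφ1·cosφ2·sin²(Δλ/2)=0.4990910924; c=2·atan2(√a, √(1-a))=1.568978511; dist=6371·c=9995.962 ≈ 9996.0 km; running total=33520.6 km
Leg 3 bearing: y=sinΔλ·cosφ2=-0.57698754, x=cosφ1·sinφ2-sinφ1·cosφ2·cosΔλ=0.81675092; θ=atan2(y, x)=-35.2390° <0 so +360° → 324.7610° ≈ 324.8°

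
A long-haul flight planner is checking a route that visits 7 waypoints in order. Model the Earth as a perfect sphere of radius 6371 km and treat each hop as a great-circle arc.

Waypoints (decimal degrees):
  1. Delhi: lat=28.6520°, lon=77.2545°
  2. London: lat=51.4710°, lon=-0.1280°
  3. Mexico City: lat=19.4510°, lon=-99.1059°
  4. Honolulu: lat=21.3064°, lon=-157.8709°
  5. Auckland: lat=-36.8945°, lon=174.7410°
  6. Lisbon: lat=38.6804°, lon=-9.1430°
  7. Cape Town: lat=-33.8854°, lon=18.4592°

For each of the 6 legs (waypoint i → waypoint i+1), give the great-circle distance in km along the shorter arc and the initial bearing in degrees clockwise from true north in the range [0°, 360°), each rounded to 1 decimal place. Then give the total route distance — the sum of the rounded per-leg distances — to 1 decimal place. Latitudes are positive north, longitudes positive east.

Leg 1: dist=6712.0 km, bearing=315.6°
Leg 2: dist=8926.7 km, bearing=289.1°
Leg 3: dist=6092.7 km, bearing=282.9°
Leg 4: dist=7080.6 km, bearing=204.2°
Leg 5: dist=19620.3 km, bearing=58.6°
Leg 6: dist=8556.1 km, bearing=156.7°
Total: 56988.4 km

Leg 1: φ1=0.5000717, φ2=0.8983384, Δφ=0.3982667, Δλ=-1.3505794 rad; a=sin²(Δφ/2)+cosφ1·cosφ2·sin²(Δλ/2)=0.2527460248; c=2·atan2(√a, √(1-a))=1.053527699; dist=6371·c=6712.025 ≈ 6712.0 km; running total=6712.0 km
Leg 1 bearing: y=sinΔλ·cosφ2=-0.60786743, x=cosφ1·sinφ2-sinφ1·cosφ2·cosΔλ=0.62125604; θ=atan2(y, x)=-44.3759° <0 so +360° → 315.6241° ≈ 315.6°
Leg 2: φ1=0.8983384, φ2=0.3394840, Δφ=-0.5588544, Δλ=-1.7274902 rad; a=sin²(Δφ/2)+cosφ1·cosφ2·sin²(Δλ/2)=0.4155777067; c=2·atan2(√a, √(1-a))=1.401139019; dist=6371·c=8926.657 ≈ 8926.7 km; running total=15638.7 km
Leg 2 bearing: y=sinΔλ·cosφ2=-0.93137446, x=cosφ1·sinφ2-sinφ1·cosφ2·cosΔλ=0.32254167; θ=atan2(y, x)=-70.8987° <0 so +360° → 289.1013° ≈ 289.1°
Leg 3: φ1=0.3394840, φ2=0.3718668, Δφ=0.0323828, Δλ=-1.0256427 rad; a=sin²(Δφ/2)+cosφ1·cosφ2·sin²(Δλ/2)=0.2117340556; c=2·atan2(√a, √(1-a))=0.956318570; dist=6371·c=6092.706 ≈ 6092.7 km; running total=21731.4 km
Leg 3 bearing: y=sinΔλ·cosφ2=-0.79660570, x=cosφ1·sinφ2-sinφ1·cosφ2·cosΔλ=0.18174250; θ=atan2(y, x)=-77.1482° <0 so +360° → 282.8518° ≈ 282.9°
Leg 4: φ1=0.3718668, φ2=-0.6439305, Δφ=-1.0157973, Δλ=5.8051728 rad; a=sin²(Δφ/2)+cosφ1·cosφ2·sin²(Δλ/2)=0.2782864569; c=2·atan2(√a, √(1-a))=1.111377705; dist=6371·c=7080.587 ≈ 7080.6 km; running total=28812.0 km
Leg 4 bearing: y=sinΔλ·cosφ2=-0.36789375, x=cosφ1·sinφ2-sinφ1·cosφ2·cosΔλ=-0.81732895; θ=atan2(y, x)=-155.7667° <0 so +360° → 204.2333° ≈ 204.2°
Leg 5: φ1=-0.6439305, φ2=0.6751003, Δφ=1.3190308, Δλ=-3.2093812 rad; a=sin²(Δφ/2)+cosφ1·cosφ2·sin²(Δλ/2)=0.9990401780; c=2·atan2(√a, √(1-a))=3.079620748; dist=6371·c=19620.264 ≈ 19620.3 km; running total=48432.3 km
Leg 5 bearing: y=sinΔλ·cosφ2=0.05287825, x=cosφ1·sinφ2-sinφ1·cosφ2·cosΔλ=0.03224118; θ=atan2(y, x)=58.6283° ≈ 58.6°
Leg 6: φ1=0.6751003, φ2=-0.5914118, Δφ=-1.2665121, Δλ=0.4817493 rad; a=sin²(Δφ/2)+cosφ1·cosφ2·sin²(Δλ/2)=0.3870737842; c=2·atan2(√a, √(1-a))=1.342978338; dist=6371·c=8556.115 ≈ 8556.1 km; running total=56988.4 km
Leg 6 bearing: y=sinΔλ·cosφ2=0.38463548, x=cosφ1·sinφ2-sinφ1·cosφ2·cosΔλ=-0.89501186; θ=atan2(y, x)=156.7442° ≈ 156.7°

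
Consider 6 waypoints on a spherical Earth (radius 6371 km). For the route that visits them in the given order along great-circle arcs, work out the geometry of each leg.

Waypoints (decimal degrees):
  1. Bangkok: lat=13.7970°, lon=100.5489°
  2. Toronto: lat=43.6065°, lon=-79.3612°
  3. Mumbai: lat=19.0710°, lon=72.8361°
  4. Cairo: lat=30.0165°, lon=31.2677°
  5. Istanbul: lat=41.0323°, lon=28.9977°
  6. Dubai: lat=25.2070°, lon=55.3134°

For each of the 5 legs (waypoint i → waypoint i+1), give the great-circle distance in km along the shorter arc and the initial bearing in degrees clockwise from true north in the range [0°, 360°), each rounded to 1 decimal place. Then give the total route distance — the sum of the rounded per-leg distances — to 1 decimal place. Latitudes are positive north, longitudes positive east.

Leg 1: dist=13632.1 km, bearing=359.9°
Leg 2: dist=12490.9 km, bearing=28.5°
Leg 3: dist=4351.1 km, bearing=294.4°
Leg 4: dist=1241.9 km, bearing=351.1°
Leg 5: dist=2997.2 km, bearing=117.8°
Total: 34713.2 km

Leg 1: φ1=0.2408031, φ2=0.7610770, Δφ=0.5202739, Δλ=-3.1400236 rad; a=sin²(Δφ/2)+cosφ1·cosφ2·sin²(Δλ/2)=0.7693592280; c=2·atan2(√a, √(1-a))=2.139711549; dist=6371·c=13632.102 ≈ 13632.1 km; running total=13632.1 km
Leg 1 bearing: y=sinΔλ·cosφ2=-0.00113614, x=cosφ1·sinφ2-sinφ1·cosφ2·cosΔλ=0.84248509; θ=atan2(y, x)=-0.0773° <0 so +360° → 359.9227° ≈ 359.9°
Leg 2: φ1=0.7610770, φ2=0.3328517, Δφ=-0.4282253, Δλ=2.6563440 rad; a=sin²(Δφ/2)+cosφ1·cosφ2·sin²(Δλ/2)=0.6899981377; c=2·atan2(√a, √(1-a))=1.960588597; dist=6371·c=12490.910 ≈ 12490.9 km; running total=26123.0 km
Leg 2 bearing: y=sinΔλ·cosφ2=0.44082813, x=cosφ1·sinφ2-sinφ1·cosφ2·cosΔλ=0.81318718; θ=atan2(y, x)=28.4621° ≈ 28.5°
Leg 3: φ1=0.3328517, φ2=0.5238868, Δφ=0.1910350, Δλ=-0.7255054 rad; a=sin²(Δφ/2)+cosφ1·cosφ2·sin²(Δλ/2)=0.1121416934; c=2·atan2(√a, √(1-a))=0.682946491; dist=6371·c=4351.052 ≈ 4351.1 km; running total=30474.1 km
Leg 3 bearing: y=sinΔλ·cosφ2=-0.57452414, x=cosφ1·sinφ2-sinφ1·cosφ2·cosΔλ=0.26112400; θ=atan2(y, x)=-65.5580° <0 so +360° → 294.4420° ≈ 294.4°
Leg 4: φ1=0.5238868, φ2=0.7161487, Δφ=0.1922620, Δλ=-0.0396190 rad; a=sin²(Δφ/2)+cosφ1·cosφ2·sin²(Δλ/2)=0.0094690160; c=2·atan2(√a, √(1-a))=0.194926194; dist=6371·c=1241.875 ≈ 1241.9 km; running total=31716.0 km
Leg 4 bearing: y=sinΔλ·cosφ2=-0.02987834, x=cosφ1·sinφ2-sinφ1·cosφ2·cosΔλ=0.19137581; θ=atan2(y, x)=-8.8736° <0 so +360° → 351.1264° ≈ 351.1°
Leg 5: φ1=0.7161487, φ2=0.4399451, Δφ=-0.2762036, Δλ=0.4592956 rad; a=sin²(Δφ/2)+cosφ1·cosφ2·sin²(Δλ/2)=0.0543170093; c=2·atan2(√a, √(1-a))=0.470446509; dist=6371·c=2997.215 ≈ 2997.2 km; running total=34713.2 km
Leg 5 bearing: y=sinΔλ·cosφ2=0.40110199, x=cosφ1·sinφ2-sinφ1·cosφ2·cosΔλ=-0.21114895; θ=atan2(y, x)=117.7633° ≈ 117.8°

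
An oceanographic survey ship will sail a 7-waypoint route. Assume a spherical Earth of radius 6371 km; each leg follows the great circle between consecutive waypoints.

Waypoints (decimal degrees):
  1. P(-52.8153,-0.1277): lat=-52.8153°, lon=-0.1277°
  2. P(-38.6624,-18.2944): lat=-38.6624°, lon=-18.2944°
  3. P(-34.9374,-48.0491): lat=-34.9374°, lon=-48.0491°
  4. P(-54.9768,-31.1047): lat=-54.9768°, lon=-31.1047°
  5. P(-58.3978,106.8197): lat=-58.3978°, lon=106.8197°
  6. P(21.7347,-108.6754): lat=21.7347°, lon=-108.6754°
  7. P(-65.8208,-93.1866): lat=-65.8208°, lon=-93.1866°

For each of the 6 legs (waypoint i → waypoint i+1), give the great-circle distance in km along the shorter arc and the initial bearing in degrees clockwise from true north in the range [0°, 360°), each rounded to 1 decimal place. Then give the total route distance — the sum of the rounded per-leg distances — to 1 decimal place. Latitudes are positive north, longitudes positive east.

Leg 1: dist=2100.9 km, bearing=311.2°
Leg 2: dist=2669.5 km, bearing=269.6°
Leg 3: dist=2581.4 km, bearing=154.9°
Leg 4: dist=6859.5 km, bearing=156.5°
Leg 5: dist=15052.9 km, bearing=129.8°
Leg 6: dist=9823.8 km, bearing=173.7°
Total: 39088.0 km

Leg 1: φ1=-0.9218009, φ2=-0.6747862, Δφ=0.2470147, Δλ=-0.3170687 rad; a=sin²(Δφ/2)+cosφ1·cosφ2·sin²(Δλ/2)=0.0269386951; c=2·atan2(√a, √(1-a))=0.329752208; dist=6371·c=2100.851 ≈ 2100.9 km; running total=2100.9 km
Leg 1 bearing: y=sinΔλ·cosφ2=-0.24345261, x=cosφ1·sinφ2-sinφ1·cosφ2·cosΔλ=0.21350137; θ=atan2(y, x)=-48.7501° <0 so +360° → 311.2499° ≈ 311.2°
Leg 2: φ1=-0.6747862, φ2=-0.6097727, Δφ=0.0650135, Δλ=-0.5193175 rad; a=sin²(Δφ/2)+cosφ1·cosφ2·sin²(Δλ/2)=0.0432533755; c=2·atan2(√a, √(1-a))=0.419007362; dist=6371·c=2669.496 ≈ 2669.5 km; running total=4770.4 km
Leg 2 bearing: y=sinΔλ·cosφ2=-0.40684587, x=cosφ1·sinφ2-sinφ1·cosφ2·cosΔλ=-0.00255383; θ=atan2(y, x)=-90.3596° <0 so +360° → 269.6404° ≈ 269.6°
Leg 3: φ1=-0.6097727, φ2=-0.9595262, Δφ=-0.3497535, Δλ=0.2957356 rad; a=sin²(Δφ/2)+cosφ1·cosφ2·sin²(Δλ/2)=0.0404835731; c=2·atan2(√a, √(1-a))=0.405176461; dist=6371·c=2581.379 ≈ 2581.4 km; running total=7351.8 km
Leg 3 bearing: y=sinΔλ·cosφ2=0.16726182, x=cosφ1·sinφ2-sinφ1·cosφ2·cosΔλ=-0.35693431; θ=atan2(y, x)=154.8919° ≈ 154.9°
Leg 4: φ1=-0.9595262, φ2=-1.0192339, Δφ=-0.0597077, Δλ=2.4072349 rad; a=sin²(Δφ/2)+cosφ1·cosφ2·sin²(Δλ/2)=0.2628735214; c=2·atan2(√a, √(1-a))=1.076681027; dist=6371·c=6859.535 ≈ 6859.5 km; running total=14211.3 km
Leg 4 bearing: y=sinΔλ·cosφ2=0.35115041, x=cosφ1·sinφ2-sinφ1·cosφ2·cosΔλ=-0.80732739; θ=atan2(y, x)=156.4932° ≈ 156.5°
Leg 5: φ1=-1.0192339, φ2=0.3793421, Δφ=1.3985760, Δλ=-3.7610990 rad; a=sin²(Δφ/2)+cosφ1·cosφ2·sin²(Δλ/2)=0.8558512083; c=2·atan2(√a, √(1-a))=2.362715005; dist=6371·c=15052.857 ≈ 15052.9 km; running total=29264.2 km
Leg 5 bearing: y=sinΔλ·cosφ2=0.53935522, x=cosφ1·sinφ2-sinφ1·cosφ2·cosΔλ=-0.45008401; θ=atan2(y, x)=129.8445° ≈ 129.8°
Leg 6: φ1=0.3793421, φ2=-1.1487897, Δφ=-1.5281318, Δλ=0.2703306 rad; a=sin²(Δφ/2)+cosφ1·cosφ2·sin²(Δλ/2)=0.4855830721; c=2·atan2(√a, √(1-a))=1.541958474; dist=6371·c=9823.817 ≈ 9823.8 km; running total=39088.0 km
Leg 6 bearing: y=sinΔλ·cosφ2=0.10938151, x=cosφ1·sinφ2-sinφ1·cosφ2·cosΔλ=-0.99358155; θ=atan2(y, x)=173.7177° ≈ 173.7°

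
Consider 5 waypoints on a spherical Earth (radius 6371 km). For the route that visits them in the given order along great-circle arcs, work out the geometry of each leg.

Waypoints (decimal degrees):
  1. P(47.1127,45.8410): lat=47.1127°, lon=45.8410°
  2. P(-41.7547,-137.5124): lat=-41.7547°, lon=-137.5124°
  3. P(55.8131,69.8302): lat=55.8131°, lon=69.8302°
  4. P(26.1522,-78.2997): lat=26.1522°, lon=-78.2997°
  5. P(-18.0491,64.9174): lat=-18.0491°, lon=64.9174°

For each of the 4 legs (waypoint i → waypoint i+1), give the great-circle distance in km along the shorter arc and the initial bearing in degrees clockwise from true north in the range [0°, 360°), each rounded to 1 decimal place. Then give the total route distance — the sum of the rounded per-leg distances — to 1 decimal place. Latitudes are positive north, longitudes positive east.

Leg 1: dist=19362.7 km, bearing=25.3°
Leg 2: dist=17502.2 km, bearing=317.8°
Leg 3: dist=10413.9 km, bearing=331.6°
Leg 4: dist=16133.8 km, bearing=84.2°
Total: 63412.6 km

Leg 1: φ1=0.8222717, φ2=-0.7287570, Δφ=-1.5510287, Δλ=-3.2001205 rad; a=sin²(Δφ/2)+cosφ1·cosφ2·sin²(Δλ/2)=0.9973806834; c=2·atan2(√a, √(1-a))=3.039189396; dist=6371·c=19362.676 ≈ 19362.7 km; running total=19362.7 km
Leg 1 bearing: y=sinΔλ·cosφ2=0.04363703, x=cosφ1·sinφ2-sinφ1·cosφ2·cosΔλ=0.09244259; θ=atan2(y, x)=25.2694° ≈ 25.3°
Leg 2: φ1=-0.7287570, φ2=0.9741224, Δφ=1.7028794, Δλ=3.6188110 rad; a=sin²(Δφ/2)+cosφ1·cosφ2·sin²(Δλ/2)=0.9616083790; c=2·atan2(√a, √(1-a))=2.747165263; dist=6371·c=17502.190 ≈ 17502.2 km; running total=36864.9 km
Leg 2 bearing: y=sinΔλ·cosφ2=-0.25808372, x=cosφ1·sinφ2-sinφ1·cosφ2·cosΔλ=0.28471672; θ=atan2(y, x)=-42.1910° <0 so +360° → 317.8090° ≈ 317.8°
Leg 3: φ1=0.9741224, φ2=0.4564420, Δφ=-0.5176804, Δλ=-2.5853545 rad; a=sin²(Δφ/2)+cosφ1·cosφ2·sin²(Δλ/2)=0.5318687614; c=2·atan2(√a, √(1-a))=1.634577084; dist=6371·c=10413.891 ≈ 10413.9 km; running total=47278.8 km
Leg 3 bearing: y=sinΔλ·cosφ2=-0.47394245, x=cosφ1·sinφ2-sinφ1·cosφ2·cosΔλ=0.87824603; θ=atan2(y, x)=-28.3534° <0 so +360° → 331.6466° ≈ 331.6°
Leg 4: φ1=0.4564420, φ2=-0.3150162, Δφ=-0.7714582, Δλ=2.4996099 rad; a=sin²(Δφ/2)+cosφ1·cosφ2·sin²(Δλ/2)=0.9100508464; c=2·atan2(√a, √(1-a))=2.532385040; dist=6371·c=16133.825 ≈ 16133.8 km; running total=63412.6 km
Leg 4 bearing: y=sinΔλ·cosφ2=0.56931921, x=cosφ1·sinφ2-sinφ1·cosφ2·cosΔλ=0.05752258; θ=atan2(y, x)=84.2306° ≈ 84.2°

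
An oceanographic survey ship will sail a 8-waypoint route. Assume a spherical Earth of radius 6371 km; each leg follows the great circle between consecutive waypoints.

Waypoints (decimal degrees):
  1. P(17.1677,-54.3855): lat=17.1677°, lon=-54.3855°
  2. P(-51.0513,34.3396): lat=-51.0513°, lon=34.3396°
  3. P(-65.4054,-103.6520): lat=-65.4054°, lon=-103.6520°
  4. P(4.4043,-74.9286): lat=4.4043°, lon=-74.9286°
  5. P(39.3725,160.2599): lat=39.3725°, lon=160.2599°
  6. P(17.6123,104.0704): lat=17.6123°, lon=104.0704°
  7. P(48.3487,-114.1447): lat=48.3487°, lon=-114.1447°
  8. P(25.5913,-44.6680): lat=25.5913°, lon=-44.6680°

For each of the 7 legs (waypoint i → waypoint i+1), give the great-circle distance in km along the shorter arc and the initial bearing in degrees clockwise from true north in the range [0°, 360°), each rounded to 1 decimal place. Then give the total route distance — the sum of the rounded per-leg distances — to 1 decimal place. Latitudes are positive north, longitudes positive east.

Leg 1: dist=11395.9 km, bearing=139.9°
Leg 2: dist=6577.5 km, bearing=198.9°
Leg 3: dist=8105.9 km, bearing=30.1°
Leg 4: dist=12568.9 km, bearing=316.4°
Leg 5: dist=5892.4 km, bearing=262.6°
Leg 6: dist=11760.0 km, bearing=25.3°
Leg 7: dist=6426.9 km, bearing=86.6°
Total: 62727.5 km

Leg 1: φ1=0.2996329, φ2=-0.8910133, Δφ=-1.1906462, Δλ=1.5485451 rad; a=sin²(Δφ/2)+cosφ1·cosφ2·sin²(Δλ/2)=0.6080963331; c=2·atan2(√a, √(1-a))=1.788709547; dist=6371·c=11395.869 ≈ 11395.9 km; running total=11395.9 km
Leg 1 bearing: y=sinΔλ·cosφ2=0.62846870, x=cosφ1·sinφ2-sinφ1·cosφ2·cosΔλ=-0.74718660; θ=atan2(y, x)=139.9324° ≈ 139.9°
Leg 2: φ1=-0.8910133, φ2=-1.1415396, Δφ=-0.2505263, Δλ=-2.4084078 rad; a=sin²(Δφ/2)+cosφ1·cosφ2·sin²(Δλ/2)=0.2436259307; c=2·atan2(√a, √(1-a))=1.032413637; dist=6371·c=6577.507 ≈ 6577.5 km; running total=17973.4 km
Leg 2 bearing: y=sinΔλ·cosφ2=-0.27853422, x=cosφ1·sinφ2-sinφ1·cosφ2·cosΔλ=-0.81210100; θ=atan2(y, x)=-161.0691° <0 so +360° → 198.9309° ≈ 198.9°
Leg 3: φ1=-1.1415396, φ2=0.0768695, Δφ=1.2184091, Δλ=0.5013179 rad; a=sin²(Δφ/2)+cosφ1·cosφ2·sin²(Δλ/2)=0.3529611399; c=2·atan2(√a, √(1-a))=1.272305900; dist=6371·c=8105.861 ≈ 8105.9 km; running total=26079.3 km
Leg 3 bearing: y=sinΔλ·cosφ2=0.47916253, x=cosφ1·sinφ2-sinφ1·cosφ2·cosΔλ=0.82699551; θ=atan2(y, x)=30.0881° ≈ 30.1°
Leg 4: φ1=0.0768695, φ2=0.6871798, Δφ=0.6103102, Δλ=4.1048137 rad; a=sin²(Δφ/2)+cosφ1·cosφ2·sin²(Δλ/2)=0.6956463200; c=2·atan2(√a, √(1-a))=1.972832138; dist=6371·c=12568.914 ≈ 12568.9 km; running total=38648.2 km
Leg 4 bearing: y=sinΔλ·cosφ2=-0.63469109, x=cosφ1·sinφ2-sinφ1·cosφ2·cosΔλ=0.66637624; θ=atan2(y, x)=-43.6049° <0 so +360° → 316.3951° ≈ 316.4°
Leg 5: φ1=0.6871798, φ2=0.3073926, Δφ=-0.3797871, Δλ=-0.9806918 rad; a=sin²(Δφ/2)+cosφ1·cosφ2·sin²(Δλ/2)=0.1990333745; c=2·atan2(√a, √(1-a))=0.924876458; dist=6371·c=5892.388 ≈ 5892.4 km; running total=44540.6 km
Leg 5 bearing: y=sinΔλ·cosφ2=-0.79193550, x=cosφ1·sinφ2-sinφ1·cosφ2·cosΔλ=-0.10254035; θ=atan2(y, x)=-97.3776° <0 so +360° → 262.6224° ≈ 262.6°
Leg 6: φ1=0.3073926, φ2=0.8438440, Δφ=0.5364514, Δλ=-3.8085720 rad; a=sin²(Δφ/2)+cosφ1·cosφ2·sin²(Δλ/2)=0.6358038294; c=2·atan2(√a, √(1-a))=1.845859420; dist=6371·c=11759.970 ≈ 11760.0 km; running total=56300.6 km
Leg 6 bearing: y=sinΔλ·cosφ2=0.41112906, x=cosφ1·sinφ2-sinφ1·cosφ2·cosΔλ=0.87017365; θ=atan2(y, x)=25.2892° ≈ 25.3°
Leg 7: φ1=0.8438440, φ2=0.4466524, Δφ=-0.3971916, Δλ=1.2125972 rad; a=sin²(Δφ/2)+cosφ1·cosφ2·sin²(Δλ/2)=0.2335523534; c=2·atan2(√a, √(1-a))=1.008777834; dist=6371·c=6426.924 ≈ 6426.9 km; running total=62727.5 km
Leg 7 bearing: y=sinΔλ·cosφ2=0.84465438, x=cosφ1·sinφ2-sinφ1·cosφ2·cosΔλ=0.05080935; θ=atan2(y, x)=86.5576° ≈ 86.6°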